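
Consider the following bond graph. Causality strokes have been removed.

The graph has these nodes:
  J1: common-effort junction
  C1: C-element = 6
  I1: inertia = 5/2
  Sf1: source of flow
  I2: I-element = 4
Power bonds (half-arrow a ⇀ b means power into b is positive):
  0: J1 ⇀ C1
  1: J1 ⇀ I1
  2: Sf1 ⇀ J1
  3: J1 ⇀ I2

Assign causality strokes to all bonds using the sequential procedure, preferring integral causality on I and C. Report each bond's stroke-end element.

bond 0 stroke at J1
bond 1 stroke at I1
bond 2 stroke at Sf1
bond 3 stroke at I2

bond 2 stroke at Sf1  (Sf1 (Sf) sets flow on bond)
bond 0 stroke at J1  (C1: C, integral causality)
bond 1 stroke at I1  (J1 effort already set via bond 0)
bond 3 stroke at I2  (J1: bond 0 brought effort, rest push out)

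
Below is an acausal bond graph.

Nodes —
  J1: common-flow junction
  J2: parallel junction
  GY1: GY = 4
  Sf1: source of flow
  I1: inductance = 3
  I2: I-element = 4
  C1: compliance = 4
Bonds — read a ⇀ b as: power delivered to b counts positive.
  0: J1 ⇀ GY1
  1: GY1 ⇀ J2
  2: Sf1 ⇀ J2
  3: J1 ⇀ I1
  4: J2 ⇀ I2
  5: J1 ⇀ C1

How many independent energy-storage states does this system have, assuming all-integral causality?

bond 2 |Sf1  (source Sf1 imposes f)
bond 3 |I1  (I1: I, integral causality)
bond 0 |J1  (1-jn J1 has f-setter on 3)
bond 5 |J1  (J1 flow already set via bond 3)
bond 1 |J2  (GY1: gyrator matches bond 0)
bond 4 |I2  (common-e at J2 fixed by 1)

3  (C1, I1, I2 all integral)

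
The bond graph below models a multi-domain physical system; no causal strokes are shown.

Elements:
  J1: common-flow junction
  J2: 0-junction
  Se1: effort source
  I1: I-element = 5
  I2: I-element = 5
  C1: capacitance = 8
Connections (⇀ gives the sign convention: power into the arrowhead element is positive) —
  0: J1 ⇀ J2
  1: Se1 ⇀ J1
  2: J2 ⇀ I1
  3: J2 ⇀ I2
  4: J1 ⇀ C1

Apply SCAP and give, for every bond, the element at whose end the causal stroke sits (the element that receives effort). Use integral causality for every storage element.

#0 |J2
#1 |J1
#2 |I1
#3 |I2
#4 |J1

b1 stroke at J1  (Se1 (Se) sets effort on bond)
b2 stroke at I1  (I1 integral (f out))
b3 stroke at I2  (I2 integral (f out))
b0 stroke at J2  (only one effort-in slot at J2)
b4 stroke at J1  (1-jn J1 has f-setter on 0)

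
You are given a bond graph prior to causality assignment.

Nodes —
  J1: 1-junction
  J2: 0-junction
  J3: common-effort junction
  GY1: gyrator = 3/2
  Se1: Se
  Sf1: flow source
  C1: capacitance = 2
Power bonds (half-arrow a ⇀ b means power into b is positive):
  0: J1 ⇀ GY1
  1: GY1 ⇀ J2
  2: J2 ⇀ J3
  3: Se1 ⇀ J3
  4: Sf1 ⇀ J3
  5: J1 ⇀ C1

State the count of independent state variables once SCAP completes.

1  (C1 all integral)

#3 →J3  (Se1 fixes effort; stroke away)
#4 →Sf1  (Sf1 (Sf) sets flow on bond)
#2 →J2  (J3 effort already set via bond 3)
#1 →GY1  (J2: bond 2 brought effort, rest push out)
#0 →GY1  (GY1: gyrator matches bond 1)
#5 →J1  (1-jn J1 has f-setter on 0)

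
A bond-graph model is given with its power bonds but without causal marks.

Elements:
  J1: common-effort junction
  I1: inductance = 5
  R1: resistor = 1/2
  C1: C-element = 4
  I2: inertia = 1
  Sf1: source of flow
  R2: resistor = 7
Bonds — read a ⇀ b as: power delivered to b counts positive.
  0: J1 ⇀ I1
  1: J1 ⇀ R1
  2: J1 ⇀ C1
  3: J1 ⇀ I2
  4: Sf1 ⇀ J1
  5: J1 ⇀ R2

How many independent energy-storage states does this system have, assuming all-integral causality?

3  (C1, I1, I2 all integral)

b4 stroke→Sf1  (source Sf1 imposes f)
b0 stroke→I1  (I1 outputs flow p/I1)
b2 stroke→J1  (C1 integral (e out))
b1 stroke→R1  (J1 effort already set via bond 2)
b3 stroke→I2  (J1: bond 2 brought effort, rest push out)
b5 stroke→R2  (J1: bond 2 brought effort, rest push out)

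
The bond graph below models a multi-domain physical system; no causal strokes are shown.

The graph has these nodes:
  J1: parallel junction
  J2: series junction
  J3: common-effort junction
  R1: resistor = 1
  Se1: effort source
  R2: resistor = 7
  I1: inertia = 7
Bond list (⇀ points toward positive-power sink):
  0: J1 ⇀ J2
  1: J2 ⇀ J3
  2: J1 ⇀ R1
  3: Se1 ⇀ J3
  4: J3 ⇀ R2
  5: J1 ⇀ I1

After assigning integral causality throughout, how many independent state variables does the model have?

bond 3 →J3  (Se1 (Se) sets effort on bond)
bond 1 →J2  (common-e at J3 fixed by 3)
bond 4 →R2  (0-jn J3 has e-setter on 3)
bond 0 →J1  (closing 1-jn rule on J2)
bond 2 →R1  (common-e at J1 fixed by 0)
bond 5 →I1  (J1: bond 0 brought effort, rest push out)

1  (I1 all integral)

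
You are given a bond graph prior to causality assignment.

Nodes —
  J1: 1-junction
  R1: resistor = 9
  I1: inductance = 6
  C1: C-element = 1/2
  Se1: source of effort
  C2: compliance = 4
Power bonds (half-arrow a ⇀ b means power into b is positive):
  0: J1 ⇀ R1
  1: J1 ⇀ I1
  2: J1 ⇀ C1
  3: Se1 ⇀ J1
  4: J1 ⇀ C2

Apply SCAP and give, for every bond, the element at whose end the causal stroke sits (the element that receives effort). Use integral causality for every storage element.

b0 |J1
b1 |I1
b2 |J1
b3 |J1
b4 |J1

bond 3 →J1  (source Se1 imposes e)
bond 1 →I1  (prefer integral on I1)
bond 0 →J1  (J1: bond 1 brought flow, rest push out)
bond 2 →J1  (J1: bond 1 brought flow, rest push out)
bond 4 →J1  (J1: bond 1 brought flow, rest push out)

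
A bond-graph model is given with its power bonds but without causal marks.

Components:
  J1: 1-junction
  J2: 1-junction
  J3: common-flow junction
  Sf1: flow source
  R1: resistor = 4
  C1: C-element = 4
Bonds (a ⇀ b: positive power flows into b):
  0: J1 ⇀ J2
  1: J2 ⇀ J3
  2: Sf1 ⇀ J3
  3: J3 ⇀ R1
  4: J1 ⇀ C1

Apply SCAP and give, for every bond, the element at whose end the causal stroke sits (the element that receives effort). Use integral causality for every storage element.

b0 |J2
b1 |J3
b2 |Sf1
b3 |J3
b4 |J1

bond 2 stroke→Sf1  (source Sf1 imposes f)
bond 1 stroke→J3  (common-f at J3 fixed by 2)
bond 3 stroke→J3  (common-f at J3 fixed by 2)
bond 0 stroke→J2  (common-f at J2 fixed by 1)
bond 4 stroke→J1  (1-jn J1 has f-setter on 0)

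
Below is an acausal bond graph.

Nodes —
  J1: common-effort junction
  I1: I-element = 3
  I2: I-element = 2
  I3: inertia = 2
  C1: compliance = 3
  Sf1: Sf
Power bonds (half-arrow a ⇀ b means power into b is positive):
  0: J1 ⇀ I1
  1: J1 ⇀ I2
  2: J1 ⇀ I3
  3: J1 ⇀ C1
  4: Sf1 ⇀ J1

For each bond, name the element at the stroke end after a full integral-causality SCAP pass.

#0 →I1
#1 →I2
#2 →I3
#3 →J1
#4 →Sf1

β4 stroke at Sf1  (Sf1 fixes flow; stroke at Sf1)
β0 stroke at I1  (I1: I, integral causality)
β1 stroke at I2  (prefer integral on I2)
β2 stroke at I3  (I3 integral (f out))
β3 stroke at J1  (J1: last free bond brings effort in)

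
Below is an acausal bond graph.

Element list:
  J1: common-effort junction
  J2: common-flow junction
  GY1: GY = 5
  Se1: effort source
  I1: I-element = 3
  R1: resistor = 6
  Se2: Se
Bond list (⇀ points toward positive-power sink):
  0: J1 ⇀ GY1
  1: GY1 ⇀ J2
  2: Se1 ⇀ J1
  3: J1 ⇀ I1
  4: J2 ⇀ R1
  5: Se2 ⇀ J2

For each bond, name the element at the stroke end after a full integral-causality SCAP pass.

bond 2 stroke at J1  (source Se1 imposes e)
bond 5 stroke at J2  (Se2 fixes effort; stroke away)
bond 0 stroke at GY1  (J1 effort already set via bond 2)
bond 3 stroke at I1  (0-jn J1 has e-setter on 2)
bond 1 stroke at GY1  (GY1 both-in/both-out from 0)
bond 4 stroke at J2  (J2: bond 1 brought flow, rest push out)

#0 |GY1
#1 |GY1
#2 |J1
#3 |I1
#4 |J2
#5 |J2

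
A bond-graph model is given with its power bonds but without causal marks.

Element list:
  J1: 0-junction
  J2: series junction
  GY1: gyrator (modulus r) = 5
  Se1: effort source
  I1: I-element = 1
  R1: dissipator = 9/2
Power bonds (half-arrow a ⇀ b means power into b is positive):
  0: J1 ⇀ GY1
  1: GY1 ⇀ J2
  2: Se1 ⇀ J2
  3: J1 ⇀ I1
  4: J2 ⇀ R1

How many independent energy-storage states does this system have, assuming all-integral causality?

1  (I1 all integral)

#2 →J2  (Se1 (Se) sets effort on bond)
#3 →I1  (I1 outputs flow p/I1)
#0 →J1  (closing 0-jn rule on J1)
#1 →J2  (GY1 both-in/both-out from 0)
#4 →R1  (only one flow-in slot at J2)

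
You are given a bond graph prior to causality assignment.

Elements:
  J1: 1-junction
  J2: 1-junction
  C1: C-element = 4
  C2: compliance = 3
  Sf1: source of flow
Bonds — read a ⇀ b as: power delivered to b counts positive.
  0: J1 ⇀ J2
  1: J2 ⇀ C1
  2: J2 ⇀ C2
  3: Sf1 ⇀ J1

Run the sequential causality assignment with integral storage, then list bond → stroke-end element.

β3 →Sf1  (Sf1 fixes flow; stroke at Sf1)
β0 →J1  (1-jn J1 has f-setter on 3)
β1 →J2  (common-f at J2 fixed by 0)
β2 →J2  (common-f at J2 fixed by 0)

b0 stroke→J1
b1 stroke→J2
b2 stroke→J2
b3 stroke→Sf1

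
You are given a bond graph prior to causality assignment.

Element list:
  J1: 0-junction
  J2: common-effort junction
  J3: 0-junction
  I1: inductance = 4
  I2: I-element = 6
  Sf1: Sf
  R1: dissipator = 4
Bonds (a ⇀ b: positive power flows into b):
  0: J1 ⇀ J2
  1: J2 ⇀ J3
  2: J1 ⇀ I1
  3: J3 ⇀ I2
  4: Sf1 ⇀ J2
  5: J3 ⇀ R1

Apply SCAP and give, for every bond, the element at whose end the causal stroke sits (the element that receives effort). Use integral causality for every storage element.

#4 |Sf1  (source Sf1 imposes f)
#2 |I1  (I1: I, integral causality)
#0 |J1  (J1: last free bond brings effort in)
#1 |J2  (J2: last free bond brings effort in)
#3 |I2  (prefer integral on I2)
#5 |J3  (only one effort-in slot at J3)

β0 stroke→J1
β1 stroke→J2
β2 stroke→I1
β3 stroke→I2
β4 stroke→Sf1
β5 stroke→J3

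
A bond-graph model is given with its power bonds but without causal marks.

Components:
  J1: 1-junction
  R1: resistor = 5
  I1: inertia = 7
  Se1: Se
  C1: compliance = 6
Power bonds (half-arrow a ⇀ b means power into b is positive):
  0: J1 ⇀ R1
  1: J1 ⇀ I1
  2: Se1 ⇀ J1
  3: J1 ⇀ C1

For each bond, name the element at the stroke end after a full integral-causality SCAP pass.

#0 stroke at J1
#1 stroke at I1
#2 stroke at J1
#3 stroke at J1

b2 →J1  (Se1: effort source, stroke at far end)
b1 →I1  (I1 outputs flow p/I1)
b0 →J1  (common-f at J1 fixed by 1)
b3 →J1  (common-f at J1 fixed by 1)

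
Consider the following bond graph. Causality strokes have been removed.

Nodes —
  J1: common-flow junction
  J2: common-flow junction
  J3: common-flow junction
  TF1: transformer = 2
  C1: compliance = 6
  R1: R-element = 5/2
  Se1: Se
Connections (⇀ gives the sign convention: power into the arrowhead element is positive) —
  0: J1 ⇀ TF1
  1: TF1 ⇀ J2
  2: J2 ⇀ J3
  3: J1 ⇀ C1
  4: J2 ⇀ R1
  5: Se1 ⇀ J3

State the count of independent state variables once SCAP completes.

#5 stroke→J3  (Se1: effort source, stroke at far end)
#2 stroke→J2  (only one flow-in slot at J3)
#3 stroke→J1  (C1: C, integral causality)
#0 stroke→TF1  (only one flow-in slot at J1)
#1 stroke→J2  (through TF1, causality passes straight; one stroke at TF1)
#4 stroke→R1  (J2 needs exactly one f-in)

1  (C1 all integral)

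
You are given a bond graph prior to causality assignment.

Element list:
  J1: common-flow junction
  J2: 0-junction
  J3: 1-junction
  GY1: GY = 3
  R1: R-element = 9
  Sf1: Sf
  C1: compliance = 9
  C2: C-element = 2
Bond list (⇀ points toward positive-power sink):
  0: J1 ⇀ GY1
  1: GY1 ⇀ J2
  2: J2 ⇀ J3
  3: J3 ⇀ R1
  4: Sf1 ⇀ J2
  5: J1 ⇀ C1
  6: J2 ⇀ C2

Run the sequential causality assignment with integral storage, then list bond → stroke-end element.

bond 4 →Sf1  (Sf1: flow source, stroke at near end)
bond 5 →J1  (prefer integral on C1)
bond 0 →GY1  (J1: last free bond brings flow in)
bond 1 →GY1  (GY1: gyrator matches bond 0)
bond 6 →J2  (C2: C, integral causality)
bond 2 →J3  (J2 effort already set via bond 6)
bond 3 →R1  (only one flow-in slot at J3)

bond 0 stroke at GY1
bond 1 stroke at GY1
bond 2 stroke at J3
bond 3 stroke at R1
bond 4 stroke at Sf1
bond 5 stroke at J1
bond 6 stroke at J2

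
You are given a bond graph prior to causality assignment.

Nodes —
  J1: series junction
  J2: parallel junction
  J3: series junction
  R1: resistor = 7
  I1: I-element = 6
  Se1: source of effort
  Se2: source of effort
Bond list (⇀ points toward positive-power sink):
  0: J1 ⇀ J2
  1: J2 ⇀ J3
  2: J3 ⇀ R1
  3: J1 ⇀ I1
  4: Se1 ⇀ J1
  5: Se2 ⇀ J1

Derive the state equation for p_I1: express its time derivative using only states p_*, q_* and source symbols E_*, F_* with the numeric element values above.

#4 stroke→J1  (Se1 fixes effort; stroke away)
#5 stroke→J1  (Se2 (Se) sets effort on bond)
#3 stroke→I1  (I1 integral (f out))
#0 stroke→J1  (J1: bond 3 brought flow, rest push out)
#1 stroke→J2  (closing 0-jn rule on J2)
#2 stroke→J3  (1-jn J3 has f-setter on 1)

dp_I1/dt = E_Se1 + E_Se2 - 7*p_I1/6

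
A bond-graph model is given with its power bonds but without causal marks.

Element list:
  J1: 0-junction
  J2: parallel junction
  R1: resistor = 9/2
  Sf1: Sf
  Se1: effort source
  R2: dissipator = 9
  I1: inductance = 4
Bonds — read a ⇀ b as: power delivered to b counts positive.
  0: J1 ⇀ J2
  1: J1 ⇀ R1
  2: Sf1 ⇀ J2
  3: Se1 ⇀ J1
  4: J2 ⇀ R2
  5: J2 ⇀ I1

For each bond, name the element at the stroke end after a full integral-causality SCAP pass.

β2 |Sf1  (Sf1 fixes flow; stroke at Sf1)
β3 |J1  (source Se1 imposes e)
β0 |J2  (J1: bond 3 brought effort, rest push out)
β1 |R1  (J1: bond 3 brought effort, rest push out)
β4 |R2  (0-jn J2 has e-setter on 0)
β5 |I1  (0-jn J2 has e-setter on 0)

b0 |J2
b1 |R1
b2 |Sf1
b3 |J1
b4 |R2
b5 |I1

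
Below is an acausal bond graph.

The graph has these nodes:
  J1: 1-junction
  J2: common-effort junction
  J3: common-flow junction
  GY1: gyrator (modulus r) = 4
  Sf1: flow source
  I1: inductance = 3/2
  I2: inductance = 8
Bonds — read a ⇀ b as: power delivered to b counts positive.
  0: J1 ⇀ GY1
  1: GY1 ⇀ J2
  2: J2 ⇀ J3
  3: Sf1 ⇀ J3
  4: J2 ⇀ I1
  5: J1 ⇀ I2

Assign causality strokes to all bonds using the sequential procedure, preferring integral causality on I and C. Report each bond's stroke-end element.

bond 0 |J1
bond 1 |J2
bond 2 |J3
bond 3 |Sf1
bond 4 |I1
bond 5 |I2

bond 3 stroke at Sf1  (Sf1: flow source, stroke at near end)
bond 2 stroke at J3  (1-jn J3 has f-setter on 3)
bond 4 stroke at I1  (I1 outputs flow p/I1)
bond 1 stroke at J2  (J2: last free bond brings effort in)
bond 0 stroke at J1  (GY GY1: same side as bond 1)
bond 5 stroke at I2  (only one flow-in slot at J1)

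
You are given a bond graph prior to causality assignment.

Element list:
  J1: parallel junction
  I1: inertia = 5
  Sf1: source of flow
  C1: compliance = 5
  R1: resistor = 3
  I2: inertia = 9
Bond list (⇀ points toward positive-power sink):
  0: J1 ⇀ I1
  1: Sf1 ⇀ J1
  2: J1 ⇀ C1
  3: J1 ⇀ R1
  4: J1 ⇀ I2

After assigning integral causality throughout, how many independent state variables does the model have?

3  (C1, I1, I2 all integral)

bond 1 |Sf1  (Sf1 (Sf) sets flow on bond)
bond 0 |I1  (I1 outputs flow p/I1)
bond 2 |J1  (C1 outputs effort q/C1)
bond 3 |R1  (common-e at J1 fixed by 2)
bond 4 |I2  (J1 effort already set via bond 2)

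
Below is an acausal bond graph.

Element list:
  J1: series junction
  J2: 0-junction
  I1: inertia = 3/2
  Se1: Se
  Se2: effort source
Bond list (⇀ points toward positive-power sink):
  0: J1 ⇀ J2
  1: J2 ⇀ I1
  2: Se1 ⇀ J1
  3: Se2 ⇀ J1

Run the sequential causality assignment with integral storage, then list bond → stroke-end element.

#0 |J2
#1 |I1
#2 |J1
#3 |J1

#2 →J1  (Se1 (Se) sets effort on bond)
#3 →J1  (Se2 fixes effort; stroke away)
#0 →J2  (only one flow-in slot at J1)
#1 →I1  (J2 effort already set via bond 0)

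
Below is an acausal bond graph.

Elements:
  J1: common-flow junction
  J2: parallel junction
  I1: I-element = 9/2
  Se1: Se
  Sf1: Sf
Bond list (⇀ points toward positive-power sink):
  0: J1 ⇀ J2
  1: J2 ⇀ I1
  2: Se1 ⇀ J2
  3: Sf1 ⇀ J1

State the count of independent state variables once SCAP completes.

β2 stroke→J2  (Se1 (Se) sets effort on bond)
β3 stroke→Sf1  (Sf1 (Sf) sets flow on bond)
β0 stroke→J1  (1-jn J1 has f-setter on 3)
β1 stroke→I1  (J2 effort already set via bond 2)

1  (I1 all integral)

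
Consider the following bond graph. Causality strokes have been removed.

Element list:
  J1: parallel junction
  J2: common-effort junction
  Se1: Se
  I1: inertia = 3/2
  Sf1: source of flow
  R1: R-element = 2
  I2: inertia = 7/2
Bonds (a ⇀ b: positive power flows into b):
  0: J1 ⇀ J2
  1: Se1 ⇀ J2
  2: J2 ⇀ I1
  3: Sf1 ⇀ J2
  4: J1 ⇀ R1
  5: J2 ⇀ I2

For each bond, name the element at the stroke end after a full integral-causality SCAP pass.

bond 1 →J2  (source Se1 imposes e)
bond 3 →Sf1  (Sf1 (Sf) sets flow on bond)
bond 0 →J1  (common-e at J2 fixed by 1)
bond 2 →I1  (J2: bond 1 brought effort, rest push out)
bond 5 →I2  (0-jn J2 has e-setter on 1)
bond 4 →R1  (J1: bond 0 brought effort, rest push out)

β0 stroke at J1
β1 stroke at J2
β2 stroke at I1
β3 stroke at Sf1
β4 stroke at R1
β5 stroke at I2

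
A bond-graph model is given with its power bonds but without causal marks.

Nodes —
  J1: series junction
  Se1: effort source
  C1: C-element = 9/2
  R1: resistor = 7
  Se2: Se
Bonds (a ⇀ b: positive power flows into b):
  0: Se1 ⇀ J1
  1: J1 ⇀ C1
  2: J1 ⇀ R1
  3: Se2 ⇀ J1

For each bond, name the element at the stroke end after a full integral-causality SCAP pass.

bond 0 |J1  (Se1 (Se) sets effort on bond)
bond 3 |J1  (source Se2 imposes e)
bond 1 |J1  (C1 integral (e out))
bond 2 |R1  (only one flow-in slot at J1)

b0 stroke→J1
b1 stroke→J1
b2 stroke→R1
b3 stroke→J1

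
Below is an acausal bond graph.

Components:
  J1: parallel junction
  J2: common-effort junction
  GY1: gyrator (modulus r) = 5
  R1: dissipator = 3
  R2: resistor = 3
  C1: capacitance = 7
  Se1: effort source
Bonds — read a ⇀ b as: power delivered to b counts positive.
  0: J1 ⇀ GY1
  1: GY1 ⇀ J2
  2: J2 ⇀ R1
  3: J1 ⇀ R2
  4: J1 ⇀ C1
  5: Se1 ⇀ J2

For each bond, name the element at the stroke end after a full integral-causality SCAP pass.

β5 stroke at J2  (Se1: effort source, stroke at far end)
β1 stroke at GY1  (J2: bond 5 brought effort, rest push out)
β2 stroke at R1  (J2 effort already set via bond 5)
β0 stroke at GY1  (GY1 both-in/both-out from 1)
β4 stroke at J1  (prefer integral on C1)
β3 stroke at R2  (common-e at J1 fixed by 4)

b0 →GY1
b1 →GY1
b2 →R1
b3 →R2
b4 →J1
b5 →J2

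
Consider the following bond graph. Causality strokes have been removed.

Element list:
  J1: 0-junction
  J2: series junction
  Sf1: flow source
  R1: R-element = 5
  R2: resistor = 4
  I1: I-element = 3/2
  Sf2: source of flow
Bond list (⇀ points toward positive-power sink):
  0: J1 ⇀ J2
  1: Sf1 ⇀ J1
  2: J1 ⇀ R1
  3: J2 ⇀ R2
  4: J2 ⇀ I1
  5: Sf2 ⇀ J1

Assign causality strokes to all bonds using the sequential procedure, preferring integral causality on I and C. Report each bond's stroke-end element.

#1 stroke→Sf1  (source Sf1 imposes f)
#5 stroke→Sf2  (Sf2 (Sf) sets flow on bond)
#4 stroke→I1  (prefer integral on I1)
#0 stroke→J2  (J2 flow already set via bond 4)
#3 stroke→J2  (common-f at J2 fixed by 4)
#2 stroke→J1  (closing 0-jn rule on J1)

bond 0 |J2
bond 1 |Sf1
bond 2 |J1
bond 3 |J2
bond 4 |I1
bond 5 |Sf2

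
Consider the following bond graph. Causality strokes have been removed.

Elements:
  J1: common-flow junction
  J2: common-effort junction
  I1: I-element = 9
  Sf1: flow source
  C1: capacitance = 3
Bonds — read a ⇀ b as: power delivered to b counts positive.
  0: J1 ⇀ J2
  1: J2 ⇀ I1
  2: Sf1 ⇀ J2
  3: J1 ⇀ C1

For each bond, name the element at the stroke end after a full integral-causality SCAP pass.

b2 |Sf1  (Sf1: flow source, stroke at near end)
b1 |I1  (I1 integral (f out))
b0 |J2  (J2: last free bond brings effort in)
b3 |J1  (1-jn J1 has f-setter on 0)

b0 →J2
b1 →I1
b2 →Sf1
b3 →J1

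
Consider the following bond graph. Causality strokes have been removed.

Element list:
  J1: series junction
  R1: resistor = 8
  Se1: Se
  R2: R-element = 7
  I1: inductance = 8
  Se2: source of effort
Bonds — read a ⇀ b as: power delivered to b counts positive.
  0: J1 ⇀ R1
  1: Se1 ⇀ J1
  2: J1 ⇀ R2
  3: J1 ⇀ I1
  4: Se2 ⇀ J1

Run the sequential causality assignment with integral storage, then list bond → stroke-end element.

b1 →J1  (Se1 (Se) sets effort on bond)
b4 →J1  (source Se2 imposes e)
b3 →I1  (I1 integral (f out))
b0 →J1  (common-f at J1 fixed by 3)
b2 →J1  (J1 flow already set via bond 3)

b0 stroke→J1
b1 stroke→J1
b2 stroke→J1
b3 stroke→I1
b4 stroke→J1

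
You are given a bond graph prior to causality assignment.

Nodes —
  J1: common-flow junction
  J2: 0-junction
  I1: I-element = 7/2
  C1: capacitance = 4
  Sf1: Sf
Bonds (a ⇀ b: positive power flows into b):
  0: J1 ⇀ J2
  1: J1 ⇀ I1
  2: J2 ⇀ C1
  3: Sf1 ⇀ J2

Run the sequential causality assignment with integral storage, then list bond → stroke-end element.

bond 0 stroke at J1
bond 1 stroke at I1
bond 2 stroke at J2
bond 3 stroke at Sf1

bond 3 →Sf1  (Sf1 fixes flow; stroke at Sf1)
bond 1 →I1  (I1 outputs flow p/I1)
bond 0 →J1  (J1: bond 1 brought flow, rest push out)
bond 2 →J2  (closing 0-jn rule on J2)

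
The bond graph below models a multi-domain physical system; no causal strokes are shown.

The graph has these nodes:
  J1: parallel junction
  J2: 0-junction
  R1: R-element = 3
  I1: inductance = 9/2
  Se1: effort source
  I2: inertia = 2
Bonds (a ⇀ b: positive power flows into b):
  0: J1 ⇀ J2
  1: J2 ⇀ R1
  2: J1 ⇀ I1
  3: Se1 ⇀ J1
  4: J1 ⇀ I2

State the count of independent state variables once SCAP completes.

β3 |J1  (Se1 fixes effort; stroke away)
β0 |J2  (J1 effort already set via bond 3)
β2 |I1  (common-e at J1 fixed by 3)
β4 |I2  (J1: bond 3 brought effort, rest push out)
β1 |R1  (0-jn J2 has e-setter on 0)

2  (I1, I2 all integral)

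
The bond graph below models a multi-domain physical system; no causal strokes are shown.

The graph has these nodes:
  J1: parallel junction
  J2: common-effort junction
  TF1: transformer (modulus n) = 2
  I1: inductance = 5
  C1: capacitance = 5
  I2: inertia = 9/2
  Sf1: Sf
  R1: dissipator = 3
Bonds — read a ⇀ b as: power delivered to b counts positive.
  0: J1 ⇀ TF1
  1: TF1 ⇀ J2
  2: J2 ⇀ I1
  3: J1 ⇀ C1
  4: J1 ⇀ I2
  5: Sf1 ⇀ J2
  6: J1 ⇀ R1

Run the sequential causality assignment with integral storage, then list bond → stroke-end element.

bond 5 →Sf1  (Sf1 fixes flow; stroke at Sf1)
bond 2 →I1  (I1 outputs flow p/I1)
bond 1 →J2  (J2 needs exactly one e-in)
bond 0 →TF1  (through TF1, causality passes straight; one stroke at TF1)
bond 3 →J1  (C1: C, integral causality)
bond 4 →I2  (J1: bond 3 brought effort, rest push out)
bond 6 →R1  (common-e at J1 fixed by 3)

b0 stroke→TF1
b1 stroke→J2
b2 stroke→I1
b3 stroke→J1
b4 stroke→I2
b5 stroke→Sf1
b6 stroke→R1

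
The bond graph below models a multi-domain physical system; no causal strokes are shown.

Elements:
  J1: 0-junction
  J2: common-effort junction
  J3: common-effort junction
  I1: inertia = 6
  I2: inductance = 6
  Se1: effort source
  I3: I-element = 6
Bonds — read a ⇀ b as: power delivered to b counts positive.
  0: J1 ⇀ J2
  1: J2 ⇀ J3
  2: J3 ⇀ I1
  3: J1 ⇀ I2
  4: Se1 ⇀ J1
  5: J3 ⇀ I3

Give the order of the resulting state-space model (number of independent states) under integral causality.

3  (I1, I2, I3 all integral)

b4 →J1  (source Se1 imposes e)
b0 →J2  (J1: bond 4 brought effort, rest push out)
b3 →I2  (J1 effort already set via bond 4)
b1 →J3  (J2 effort already set via bond 0)
b2 →I1  (common-e at J3 fixed by 1)
b5 →I3  (common-e at J3 fixed by 1)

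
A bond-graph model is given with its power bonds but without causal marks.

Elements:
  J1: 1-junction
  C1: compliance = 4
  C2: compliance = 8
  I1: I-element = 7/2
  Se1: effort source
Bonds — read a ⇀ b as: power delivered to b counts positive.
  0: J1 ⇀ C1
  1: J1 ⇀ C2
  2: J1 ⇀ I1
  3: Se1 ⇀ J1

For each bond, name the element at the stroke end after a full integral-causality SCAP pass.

bond 3 stroke at J1  (Se1: effort source, stroke at far end)
bond 0 stroke at J1  (C1: C, integral causality)
bond 1 stroke at J1  (prefer integral on C2)
bond 2 stroke at I1  (closing 1-jn rule on J1)

β0 stroke at J1
β1 stroke at J1
β2 stroke at I1
β3 stroke at J1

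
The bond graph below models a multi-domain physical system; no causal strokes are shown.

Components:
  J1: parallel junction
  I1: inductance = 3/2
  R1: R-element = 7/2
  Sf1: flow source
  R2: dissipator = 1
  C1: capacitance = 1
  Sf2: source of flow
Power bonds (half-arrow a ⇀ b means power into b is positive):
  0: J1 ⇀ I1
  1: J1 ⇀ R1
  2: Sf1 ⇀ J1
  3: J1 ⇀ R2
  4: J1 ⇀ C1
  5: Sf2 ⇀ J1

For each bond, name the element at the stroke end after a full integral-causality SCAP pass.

β2 stroke→Sf1  (Sf1 fixes flow; stroke at Sf1)
β5 stroke→Sf2  (Sf2 fixes flow; stroke at Sf2)
β0 stroke→I1  (I1 outputs flow p/I1)
β4 stroke→J1  (prefer integral on C1)
β1 stroke→R1  (0-jn J1 has e-setter on 4)
β3 stroke→R2  (J1: bond 4 brought effort, rest push out)

#0 →I1
#1 →R1
#2 →Sf1
#3 →R2
#4 →J1
#5 →Sf2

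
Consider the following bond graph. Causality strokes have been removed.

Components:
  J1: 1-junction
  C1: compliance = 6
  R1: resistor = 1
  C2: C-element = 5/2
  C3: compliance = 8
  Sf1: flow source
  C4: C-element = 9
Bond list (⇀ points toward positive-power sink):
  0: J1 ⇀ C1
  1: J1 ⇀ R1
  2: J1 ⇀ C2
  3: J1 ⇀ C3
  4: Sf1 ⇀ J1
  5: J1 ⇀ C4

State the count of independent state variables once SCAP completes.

4  (C1, C2, C3, C4 all integral)

bond 4 stroke→Sf1  (source Sf1 imposes f)
bond 0 stroke→J1  (J1: bond 4 brought flow, rest push out)
bond 1 stroke→J1  (common-f at J1 fixed by 4)
bond 2 stroke→J1  (1-jn J1 has f-setter on 4)
bond 3 stroke→J1  (1-jn J1 has f-setter on 4)
bond 5 stroke→J1  (1-jn J1 has f-setter on 4)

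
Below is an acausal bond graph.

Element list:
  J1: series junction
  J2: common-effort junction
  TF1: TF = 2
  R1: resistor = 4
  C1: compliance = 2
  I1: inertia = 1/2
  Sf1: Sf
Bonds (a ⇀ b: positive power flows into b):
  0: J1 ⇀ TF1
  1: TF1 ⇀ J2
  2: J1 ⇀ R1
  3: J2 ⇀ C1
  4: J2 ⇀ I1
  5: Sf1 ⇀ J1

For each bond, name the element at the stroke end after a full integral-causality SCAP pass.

bond 5 stroke at Sf1  (Sf1 (Sf) sets flow on bond)
bond 0 stroke at J1  (J1: bond 5 brought flow, rest push out)
bond 2 stroke at J1  (J1 flow already set via bond 5)
bond 1 stroke at TF1  (TF1: transformer flips bond 0)
bond 3 stroke at J2  (C1: C, integral causality)
bond 4 stroke at I1  (0-jn J2 has e-setter on 3)

b0 stroke→J1
b1 stroke→TF1
b2 stroke→J1
b3 stroke→J2
b4 stroke→I1
b5 stroke→Sf1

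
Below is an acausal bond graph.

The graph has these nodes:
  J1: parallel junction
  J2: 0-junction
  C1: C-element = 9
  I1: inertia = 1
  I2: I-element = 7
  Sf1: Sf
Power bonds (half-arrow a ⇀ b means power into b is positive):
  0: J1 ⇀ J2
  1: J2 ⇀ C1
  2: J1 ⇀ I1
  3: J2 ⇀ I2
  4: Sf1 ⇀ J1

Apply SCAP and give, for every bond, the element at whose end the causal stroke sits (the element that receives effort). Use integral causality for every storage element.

#0 stroke→J1
#1 stroke→J2
#2 stroke→I1
#3 stroke→I2
#4 stroke→Sf1

β4 stroke at Sf1  (source Sf1 imposes f)
β1 stroke at J2  (C1: C, integral causality)
β0 stroke at J1  (common-e at J2 fixed by 1)
β3 stroke at I2  (common-e at J2 fixed by 1)
β2 stroke at I1  (J1 effort already set via bond 0)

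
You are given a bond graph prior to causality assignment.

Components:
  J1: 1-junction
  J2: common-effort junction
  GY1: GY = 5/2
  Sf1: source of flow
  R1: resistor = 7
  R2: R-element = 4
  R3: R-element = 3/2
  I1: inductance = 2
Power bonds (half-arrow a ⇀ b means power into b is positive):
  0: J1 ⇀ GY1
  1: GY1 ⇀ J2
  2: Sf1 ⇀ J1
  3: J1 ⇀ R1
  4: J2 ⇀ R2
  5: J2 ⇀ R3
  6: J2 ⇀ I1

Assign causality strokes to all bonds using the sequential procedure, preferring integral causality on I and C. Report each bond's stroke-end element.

β0 stroke→J1
β1 stroke→J2
β2 stroke→Sf1
β3 stroke→J1
β4 stroke→R2
β5 stroke→R3
β6 stroke→I1

b2 |Sf1  (source Sf1 imposes f)
b0 |J1  (J1: bond 2 brought flow, rest push out)
b3 |J1  (J1: bond 2 brought flow, rest push out)
b1 |J2  (GY1: gyrator matches bond 0)
b4 |R2  (common-e at J2 fixed by 1)
b5 |R3  (0-jn J2 has e-setter on 1)
b6 |I1  (common-e at J2 fixed by 1)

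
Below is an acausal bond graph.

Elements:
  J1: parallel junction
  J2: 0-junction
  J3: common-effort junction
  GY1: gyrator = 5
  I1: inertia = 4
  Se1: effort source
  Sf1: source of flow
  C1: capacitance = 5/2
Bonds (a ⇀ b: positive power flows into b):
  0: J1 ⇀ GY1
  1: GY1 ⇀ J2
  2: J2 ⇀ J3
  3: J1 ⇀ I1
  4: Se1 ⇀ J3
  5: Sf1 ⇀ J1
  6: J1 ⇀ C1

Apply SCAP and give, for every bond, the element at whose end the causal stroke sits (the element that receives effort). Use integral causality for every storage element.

β4 stroke at J3  (Se1: effort source, stroke at far end)
β5 stroke at Sf1  (Sf1 fixes flow; stroke at Sf1)
β2 stroke at J2  (0-jn J3 has e-setter on 4)
β1 stroke at GY1  (J2: bond 2 brought effort, rest push out)
β0 stroke at GY1  (through GY1, causality inverts; strokes same side of GY1)
β3 stroke at I1  (I1: I, integral causality)
β6 stroke at J1  (closing 0-jn rule on J1)

#0 |GY1
#1 |GY1
#2 |J2
#3 |I1
#4 |J3
#5 |Sf1
#6 |J1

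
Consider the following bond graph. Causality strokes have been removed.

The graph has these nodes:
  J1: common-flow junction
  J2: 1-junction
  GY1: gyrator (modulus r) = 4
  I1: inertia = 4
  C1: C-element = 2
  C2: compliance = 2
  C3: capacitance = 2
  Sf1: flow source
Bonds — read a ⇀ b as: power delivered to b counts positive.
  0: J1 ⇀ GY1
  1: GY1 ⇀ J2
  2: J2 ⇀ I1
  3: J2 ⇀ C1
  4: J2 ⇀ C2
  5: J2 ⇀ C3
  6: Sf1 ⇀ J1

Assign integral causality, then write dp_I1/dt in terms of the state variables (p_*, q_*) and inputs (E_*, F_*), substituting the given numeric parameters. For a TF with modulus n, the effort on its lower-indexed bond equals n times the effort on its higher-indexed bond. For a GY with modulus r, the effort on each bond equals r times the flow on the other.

dp_I1/dt = 4*F_Sf1 - q_C1/2 - q_C2/2 - q_C3/2

b6 →Sf1  (Sf1: flow source, stroke at near end)
b0 →J1  (1-jn J1 has f-setter on 6)
b1 →J2  (GY1: gyrator matches bond 0)
b2 →I1  (I1 integral (f out))
b3 →J2  (1-jn J2 has f-setter on 2)
b4 →J2  (common-f at J2 fixed by 2)
b5 →J2  (J2 flow already set via bond 2)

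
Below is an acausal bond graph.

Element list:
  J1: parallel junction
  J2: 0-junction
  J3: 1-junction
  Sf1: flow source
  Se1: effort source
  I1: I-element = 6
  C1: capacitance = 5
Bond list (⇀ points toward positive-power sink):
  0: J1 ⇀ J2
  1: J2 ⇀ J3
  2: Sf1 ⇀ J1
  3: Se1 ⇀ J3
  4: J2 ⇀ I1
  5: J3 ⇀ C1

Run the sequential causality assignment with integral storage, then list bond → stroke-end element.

b2 →Sf1  (source Sf1 imposes f)
b3 →J3  (Se1 (Se) sets effort on bond)
b0 →J1  (J1: last free bond brings effort in)
b4 →I1  (I1: I, integral causality)
b1 →J2  (J2: last free bond brings effort in)
b5 →J3  (J3: bond 1 brought flow, rest push out)

β0 →J1
β1 →J2
β2 →Sf1
β3 →J3
β4 →I1
β5 →J3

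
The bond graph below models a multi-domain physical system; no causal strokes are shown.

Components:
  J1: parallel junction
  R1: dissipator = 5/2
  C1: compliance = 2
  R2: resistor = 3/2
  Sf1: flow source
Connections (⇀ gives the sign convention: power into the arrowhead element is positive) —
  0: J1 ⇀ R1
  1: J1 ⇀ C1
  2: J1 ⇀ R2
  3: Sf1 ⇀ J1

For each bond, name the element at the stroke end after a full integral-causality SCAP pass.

β3 |Sf1  (source Sf1 imposes f)
β1 |J1  (prefer integral on C1)
β0 |R1  (J1 effort already set via bond 1)
β2 |R2  (J1: bond 1 brought effort, rest push out)

bond 0 |R1
bond 1 |J1
bond 2 |R2
bond 3 |Sf1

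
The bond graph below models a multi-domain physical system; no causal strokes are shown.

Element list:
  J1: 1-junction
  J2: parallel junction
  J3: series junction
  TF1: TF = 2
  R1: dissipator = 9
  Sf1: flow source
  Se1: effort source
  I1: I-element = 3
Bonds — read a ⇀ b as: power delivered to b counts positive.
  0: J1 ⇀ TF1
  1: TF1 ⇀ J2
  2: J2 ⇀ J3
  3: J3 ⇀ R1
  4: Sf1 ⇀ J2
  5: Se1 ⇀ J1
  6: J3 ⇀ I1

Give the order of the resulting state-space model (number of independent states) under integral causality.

1  (I1 all integral)

β4 stroke at Sf1  (source Sf1 imposes f)
β5 stroke at J1  (Se1 (Se) sets effort on bond)
β0 stroke at TF1  (J1: last free bond brings flow in)
β1 stroke at J2  (TF1: transformer flips bond 0)
β2 stroke at J3  (J2: bond 1 brought effort, rest push out)
β6 stroke at I1  (prefer integral on I1)
β3 stroke at J3  (common-f at J3 fixed by 6)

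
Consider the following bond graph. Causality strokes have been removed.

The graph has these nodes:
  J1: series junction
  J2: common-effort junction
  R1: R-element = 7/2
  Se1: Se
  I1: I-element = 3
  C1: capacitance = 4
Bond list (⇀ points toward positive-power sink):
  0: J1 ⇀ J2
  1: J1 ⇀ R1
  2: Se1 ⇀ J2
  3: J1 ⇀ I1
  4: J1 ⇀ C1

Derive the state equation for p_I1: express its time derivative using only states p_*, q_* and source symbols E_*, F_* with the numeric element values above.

#2 stroke at J2  (Se1 fixes effort; stroke away)
#0 stroke at J1  (J2 effort already set via bond 2)
#3 stroke at I1  (I1 outputs flow p/I1)
#1 stroke at J1  (1-jn J1 has f-setter on 3)
#4 stroke at J1  (common-f at J1 fixed by 3)

dp_I1/dt = -E_Se1 - 7*p_I1/6 - q_C1/4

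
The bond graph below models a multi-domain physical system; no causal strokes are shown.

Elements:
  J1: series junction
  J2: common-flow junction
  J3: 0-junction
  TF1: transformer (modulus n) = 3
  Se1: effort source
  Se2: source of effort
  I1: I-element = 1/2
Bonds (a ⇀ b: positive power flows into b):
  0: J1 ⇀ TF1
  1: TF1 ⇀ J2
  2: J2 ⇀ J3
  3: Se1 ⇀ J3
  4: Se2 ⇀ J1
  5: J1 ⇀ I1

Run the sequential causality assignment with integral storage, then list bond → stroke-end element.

bond 0 |J1
bond 1 |TF1
bond 2 |J2
bond 3 |J3
bond 4 |J1
bond 5 |I1

#3 →J3  (Se1: effort source, stroke at far end)
#4 →J1  (Se2 fixes effort; stroke away)
#2 →J2  (common-e at J3 fixed by 3)
#1 →TF1  (J2 needs exactly one f-in)
#0 →J1  (TF TF1: opposite of bond 1)
#5 →I1  (only one flow-in slot at J1)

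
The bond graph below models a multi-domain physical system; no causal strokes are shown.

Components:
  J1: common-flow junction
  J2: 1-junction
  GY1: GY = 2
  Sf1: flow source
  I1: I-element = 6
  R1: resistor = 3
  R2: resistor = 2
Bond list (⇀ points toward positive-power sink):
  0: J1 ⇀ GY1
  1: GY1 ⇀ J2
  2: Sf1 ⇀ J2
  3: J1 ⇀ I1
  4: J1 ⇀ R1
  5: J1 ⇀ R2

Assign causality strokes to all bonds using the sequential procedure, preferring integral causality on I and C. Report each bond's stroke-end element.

b2 stroke at Sf1  (Sf1 (Sf) sets flow on bond)
b1 stroke at J2  (1-jn J2 has f-setter on 2)
b0 stroke at J1  (through GY1, causality inverts; strokes same side of GY1)
b3 stroke at I1  (I1 integral (f out))
b4 stroke at J1  (J1 flow already set via bond 3)
b5 stroke at J1  (J1 flow already set via bond 3)

#0 stroke at J1
#1 stroke at J2
#2 stroke at Sf1
#3 stroke at I1
#4 stroke at J1
#5 stroke at J1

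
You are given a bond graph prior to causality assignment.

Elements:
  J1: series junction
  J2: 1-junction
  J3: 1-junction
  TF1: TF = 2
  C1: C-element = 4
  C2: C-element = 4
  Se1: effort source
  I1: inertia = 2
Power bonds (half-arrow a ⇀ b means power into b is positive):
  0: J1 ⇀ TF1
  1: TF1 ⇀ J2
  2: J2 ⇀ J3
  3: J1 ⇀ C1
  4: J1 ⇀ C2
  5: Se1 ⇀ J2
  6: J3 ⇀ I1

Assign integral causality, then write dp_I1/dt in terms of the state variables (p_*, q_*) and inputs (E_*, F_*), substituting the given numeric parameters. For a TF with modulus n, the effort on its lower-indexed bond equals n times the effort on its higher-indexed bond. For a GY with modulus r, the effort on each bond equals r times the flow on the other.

β5 |J2  (Se1 fixes effort; stroke away)
β3 |J1  (C1: C, integral causality)
β4 |J1  (C2 outputs effort q/C2)
β0 |TF1  (closing 1-jn rule on J1)
β1 |J2  (TF1 one-in-one-out from 0)
β2 |J3  (J2 needs exactly one f-in)
β6 |I1  (J3: last free bond brings flow in)

dp_I1/dt = E_Se1 - q_C1/8 - q_C2/8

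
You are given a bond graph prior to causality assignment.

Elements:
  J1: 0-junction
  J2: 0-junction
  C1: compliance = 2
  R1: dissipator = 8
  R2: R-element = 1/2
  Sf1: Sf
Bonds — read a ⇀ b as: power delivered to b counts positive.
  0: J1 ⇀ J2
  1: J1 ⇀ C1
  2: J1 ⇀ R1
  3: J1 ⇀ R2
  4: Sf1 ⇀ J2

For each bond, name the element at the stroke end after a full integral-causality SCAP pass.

bond 0 |J2
bond 1 |J1
bond 2 |R1
bond 3 |R2
bond 4 |Sf1

#4 stroke at Sf1  (source Sf1 imposes f)
#0 stroke at J2  (only one effort-in slot at J2)
#1 stroke at J1  (C1 outputs effort q/C1)
#2 stroke at R1  (common-e at J1 fixed by 1)
#3 stroke at R2  (J1 effort already set via bond 1)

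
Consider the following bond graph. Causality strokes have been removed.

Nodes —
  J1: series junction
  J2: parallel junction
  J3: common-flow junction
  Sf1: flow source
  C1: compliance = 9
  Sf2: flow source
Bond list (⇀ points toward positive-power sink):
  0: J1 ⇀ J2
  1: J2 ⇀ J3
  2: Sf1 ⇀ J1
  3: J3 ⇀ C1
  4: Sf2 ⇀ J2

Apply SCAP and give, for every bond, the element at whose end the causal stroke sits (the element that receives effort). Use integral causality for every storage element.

#0 |J1
#1 |J2
#2 |Sf1
#3 |J3
#4 |Sf2

bond 2 stroke at Sf1  (Sf1: flow source, stroke at near end)
bond 4 stroke at Sf2  (Sf2 (Sf) sets flow on bond)
bond 0 stroke at J1  (J1 flow already set via bond 2)
bond 1 stroke at J2  (only one effort-in slot at J2)
bond 3 stroke at J3  (J3 flow already set via bond 1)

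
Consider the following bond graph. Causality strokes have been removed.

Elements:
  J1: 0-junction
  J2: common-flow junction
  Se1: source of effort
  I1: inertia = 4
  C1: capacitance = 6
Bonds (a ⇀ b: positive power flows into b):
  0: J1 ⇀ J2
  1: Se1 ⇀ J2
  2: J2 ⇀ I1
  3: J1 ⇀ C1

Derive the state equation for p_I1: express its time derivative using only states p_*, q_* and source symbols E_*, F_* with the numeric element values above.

dp_I1/dt = E_Se1 + q_C1/6

bond 1 |J2  (Se1: effort source, stroke at far end)
bond 2 |I1  (I1: I, integral causality)
bond 0 |J2  (J2: bond 2 brought flow, rest push out)
bond 3 |J1  (J1: last free bond brings effort in)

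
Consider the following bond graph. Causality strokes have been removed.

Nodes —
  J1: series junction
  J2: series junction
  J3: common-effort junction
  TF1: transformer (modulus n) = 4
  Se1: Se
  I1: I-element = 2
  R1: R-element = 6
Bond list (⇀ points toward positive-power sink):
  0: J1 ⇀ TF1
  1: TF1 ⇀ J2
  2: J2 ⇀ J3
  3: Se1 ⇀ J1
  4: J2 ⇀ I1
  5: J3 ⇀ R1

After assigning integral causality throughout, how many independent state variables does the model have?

β3 |J1  (source Se1 imposes e)
β0 |TF1  (closing 1-jn rule on J1)
β1 |J2  (TF TF1: opposite of bond 0)
β4 |I1  (I1 integral (f out))
β2 |J2  (J2 flow already set via bond 4)
β5 |J3  (J3: last free bond brings effort in)

1  (I1 all integral)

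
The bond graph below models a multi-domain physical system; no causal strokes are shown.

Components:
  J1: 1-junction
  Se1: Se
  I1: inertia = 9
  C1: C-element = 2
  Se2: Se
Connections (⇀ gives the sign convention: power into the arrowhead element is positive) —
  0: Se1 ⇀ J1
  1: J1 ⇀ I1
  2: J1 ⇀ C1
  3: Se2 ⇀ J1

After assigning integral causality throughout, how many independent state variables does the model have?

bond 0 stroke at J1  (Se1: effort source, stroke at far end)
bond 3 stroke at J1  (Se2 fixes effort; stroke away)
bond 1 stroke at I1  (I1: I, integral causality)
bond 2 stroke at J1  (J1: bond 1 brought flow, rest push out)

2  (C1, I1 all integral)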